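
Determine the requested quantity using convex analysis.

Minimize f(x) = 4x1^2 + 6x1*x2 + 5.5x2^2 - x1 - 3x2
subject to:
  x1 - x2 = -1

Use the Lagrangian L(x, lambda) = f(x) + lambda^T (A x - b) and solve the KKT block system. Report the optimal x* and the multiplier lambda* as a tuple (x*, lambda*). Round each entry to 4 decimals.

Form the Lagrangian:
  L(x, lambda) = (1/2) x^T Q x + c^T x + lambda^T (A x - b)
Stationarity (grad_x L = 0): Q x + c + A^T lambda = 0.
Primal feasibility: A x = b.

This gives the KKT block system:
  [ Q   A^T ] [ x     ]   [-c ]
  [ A    0  ] [ lambda ] = [ b ]

Solving the linear system:
  x*      = (-0.4194, 0.5806)
  lambda* = (0.871)
  f(x*)   = -0.2258

x* = (-0.4194, 0.5806), lambda* = (0.871)


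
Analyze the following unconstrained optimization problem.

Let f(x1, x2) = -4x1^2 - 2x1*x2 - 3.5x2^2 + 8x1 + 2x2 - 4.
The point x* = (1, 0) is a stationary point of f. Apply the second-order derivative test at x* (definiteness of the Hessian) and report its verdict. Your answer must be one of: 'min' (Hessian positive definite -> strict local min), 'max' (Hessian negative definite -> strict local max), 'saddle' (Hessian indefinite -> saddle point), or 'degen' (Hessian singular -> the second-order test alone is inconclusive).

Compute the Hessian H = grad^2 f:
  H = [[-8, -2], [-2, -7]]
Verify stationarity: grad f(x*) = H x* + g = (0, 0).
Eigenvalues of H: -9.5616, -5.4384.
Both eigenvalues < 0, so H is negative definite -> x* is a strict local max.

max


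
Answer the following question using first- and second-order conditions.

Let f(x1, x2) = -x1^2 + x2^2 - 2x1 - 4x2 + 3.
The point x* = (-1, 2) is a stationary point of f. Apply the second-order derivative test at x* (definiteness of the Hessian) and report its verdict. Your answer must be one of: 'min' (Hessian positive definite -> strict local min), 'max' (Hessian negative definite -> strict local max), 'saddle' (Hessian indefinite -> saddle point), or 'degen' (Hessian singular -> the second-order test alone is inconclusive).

Compute the Hessian H = grad^2 f:
  H = [[-2, 0], [0, 2]]
Verify stationarity: grad f(x*) = H x* + g = (0, 0).
Eigenvalues of H: -2, 2.
Eigenvalues have mixed signs, so H is indefinite -> x* is a saddle point.

saddle


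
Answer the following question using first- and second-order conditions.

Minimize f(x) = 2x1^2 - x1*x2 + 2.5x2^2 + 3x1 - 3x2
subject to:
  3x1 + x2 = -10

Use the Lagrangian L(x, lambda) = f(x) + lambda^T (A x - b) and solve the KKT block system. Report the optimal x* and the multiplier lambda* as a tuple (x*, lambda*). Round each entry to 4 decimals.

Form the Lagrangian:
  L(x, lambda) = (1/2) x^T Q x + c^T x + lambda^T (A x - b)
Stationarity (grad_x L = 0): Q x + c + A^T lambda = 0.
Primal feasibility: A x = b.

This gives the KKT block system:
  [ Q   A^T ] [ x     ]   [-c ]
  [ A    0  ] [ lambda ] = [ b ]

Solving the linear system:
  x*      = (-3.1273, -0.6182)
  lambda* = (2.9636)
  f(x*)   = 11.0545

x* = (-3.1273, -0.6182), lambda* = (2.9636)


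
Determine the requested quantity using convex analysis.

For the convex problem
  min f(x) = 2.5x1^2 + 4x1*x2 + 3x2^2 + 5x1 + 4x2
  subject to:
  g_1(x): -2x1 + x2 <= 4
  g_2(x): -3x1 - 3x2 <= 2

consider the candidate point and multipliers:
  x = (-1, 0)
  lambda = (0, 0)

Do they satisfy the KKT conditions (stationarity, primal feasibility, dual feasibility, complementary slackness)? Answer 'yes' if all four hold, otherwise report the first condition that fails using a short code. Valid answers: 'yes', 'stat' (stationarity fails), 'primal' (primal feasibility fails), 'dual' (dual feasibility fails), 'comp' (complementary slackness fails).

Gradient of f: grad f(x) = Q x + c = (0, 0)
Constraint values g_i(x) = a_i^T x - b_i:
  g_1((-1, 0)) = -2
  g_2((-1, 0)) = 1
Stationarity residual: grad f(x) + sum_i lambda_i a_i = (0, 0)
  -> stationarity OK
Primal feasibility (all g_i <= 0): FAILS
Dual feasibility (all lambda_i >= 0): OK
Complementary slackness (lambda_i * g_i(x) = 0 for all i): OK

Verdict: the first failing condition is primal_feasibility -> primal.

primal


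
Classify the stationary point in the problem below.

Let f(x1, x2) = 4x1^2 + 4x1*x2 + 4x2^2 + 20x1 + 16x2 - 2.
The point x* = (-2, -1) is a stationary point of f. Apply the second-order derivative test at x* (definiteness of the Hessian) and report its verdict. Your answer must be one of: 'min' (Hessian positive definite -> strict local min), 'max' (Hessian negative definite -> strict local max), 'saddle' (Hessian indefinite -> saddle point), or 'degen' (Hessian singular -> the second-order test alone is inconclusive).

Compute the Hessian H = grad^2 f:
  H = [[8, 4], [4, 8]]
Verify stationarity: grad f(x*) = H x* + g = (0, 0).
Eigenvalues of H: 4, 12.
Both eigenvalues > 0, so H is positive definite -> x* is a strict local min.

min


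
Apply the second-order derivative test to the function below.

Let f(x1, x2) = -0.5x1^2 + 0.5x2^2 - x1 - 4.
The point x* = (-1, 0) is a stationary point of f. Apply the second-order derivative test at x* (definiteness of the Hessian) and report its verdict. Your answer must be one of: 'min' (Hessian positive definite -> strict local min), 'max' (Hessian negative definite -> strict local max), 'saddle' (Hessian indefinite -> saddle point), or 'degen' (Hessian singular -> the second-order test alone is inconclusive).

Compute the Hessian H = grad^2 f:
  H = [[-1, 0], [0, 1]]
Verify stationarity: grad f(x*) = H x* + g = (0, 0).
Eigenvalues of H: -1, 1.
Eigenvalues have mixed signs, so H is indefinite -> x* is a saddle point.

saddle


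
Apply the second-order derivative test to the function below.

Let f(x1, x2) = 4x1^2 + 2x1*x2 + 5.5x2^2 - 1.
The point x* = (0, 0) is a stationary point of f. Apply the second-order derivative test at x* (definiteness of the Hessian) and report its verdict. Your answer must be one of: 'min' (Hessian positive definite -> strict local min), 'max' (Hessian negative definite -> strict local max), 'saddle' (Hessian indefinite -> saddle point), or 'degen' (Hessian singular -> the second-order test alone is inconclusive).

Compute the Hessian H = grad^2 f:
  H = [[8, 2], [2, 11]]
Verify stationarity: grad f(x*) = H x* + g = (0, 0).
Eigenvalues of H: 7, 12.
Both eigenvalues > 0, so H is positive definite -> x* is a strict local min.

min


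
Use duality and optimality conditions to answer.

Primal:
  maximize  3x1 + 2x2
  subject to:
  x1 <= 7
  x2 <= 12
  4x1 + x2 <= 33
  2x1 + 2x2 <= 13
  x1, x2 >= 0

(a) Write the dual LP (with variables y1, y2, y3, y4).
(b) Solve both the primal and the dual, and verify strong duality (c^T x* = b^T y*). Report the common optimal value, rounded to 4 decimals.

The standard primal-dual pair for 'max c^T x s.t. A x <= b, x >= 0' is:
  Dual:  min b^T y  s.t.  A^T y >= c,  y >= 0.

So the dual LP is:
  minimize  7y1 + 12y2 + 33y3 + 13y4
  subject to:
    y1 + 4y3 + 2y4 >= 3
    y2 + y3 + 2y4 >= 2
    y1, y2, y3, y4 >= 0

Solving the primal: x* = (6.5, 0).
  primal value c^T x* = 19.5.
Solving the dual: y* = (0, 0, 0, 1.5).
  dual value b^T y* = 19.5.
Strong duality: c^T x* = b^T y*. Confirmed.

19.5


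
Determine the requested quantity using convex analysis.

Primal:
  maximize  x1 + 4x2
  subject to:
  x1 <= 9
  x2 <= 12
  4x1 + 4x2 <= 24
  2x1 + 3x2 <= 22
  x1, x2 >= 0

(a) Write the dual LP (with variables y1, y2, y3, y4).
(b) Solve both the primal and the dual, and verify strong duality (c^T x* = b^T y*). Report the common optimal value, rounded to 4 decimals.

The standard primal-dual pair for 'max c^T x s.t. A x <= b, x >= 0' is:
  Dual:  min b^T y  s.t.  A^T y >= c,  y >= 0.

So the dual LP is:
  minimize  9y1 + 12y2 + 24y3 + 22y4
  subject to:
    y1 + 4y3 + 2y4 >= 1
    y2 + 4y3 + 3y4 >= 4
    y1, y2, y3, y4 >= 0

Solving the primal: x* = (0, 6).
  primal value c^T x* = 24.
Solving the dual: y* = (0, 0, 1, 0).
  dual value b^T y* = 24.
Strong duality: c^T x* = b^T y*. Confirmed.

24


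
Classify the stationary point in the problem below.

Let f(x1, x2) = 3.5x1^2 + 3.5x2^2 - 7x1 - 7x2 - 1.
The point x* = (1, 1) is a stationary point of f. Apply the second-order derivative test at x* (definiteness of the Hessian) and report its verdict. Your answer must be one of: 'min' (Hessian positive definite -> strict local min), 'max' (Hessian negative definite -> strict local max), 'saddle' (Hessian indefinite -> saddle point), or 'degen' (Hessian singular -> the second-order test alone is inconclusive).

Compute the Hessian H = grad^2 f:
  H = [[7, 0], [0, 7]]
Verify stationarity: grad f(x*) = H x* + g = (0, 0).
Eigenvalues of H: 7, 7.
Both eigenvalues > 0, so H is positive definite -> x* is a strict local min.

min


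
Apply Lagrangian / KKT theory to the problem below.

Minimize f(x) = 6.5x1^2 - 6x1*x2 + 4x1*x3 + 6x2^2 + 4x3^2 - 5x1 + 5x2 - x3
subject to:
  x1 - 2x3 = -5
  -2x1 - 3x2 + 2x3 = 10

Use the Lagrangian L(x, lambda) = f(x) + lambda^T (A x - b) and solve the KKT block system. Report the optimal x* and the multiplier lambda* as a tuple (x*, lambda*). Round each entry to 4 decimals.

Form the Lagrangian:
  L(x, lambda) = (1/2) x^T Q x + c^T x + lambda^T (A x - b)
Stationarity (grad_x L = 0): Q x + c + A^T lambda = 0.
Primal feasibility: A x = b.

This gives the KKT block system:
  [ Q   A^T ] [ x     ]   [-c ]
  [ A    0  ] [ lambda ] = [ b ]

Solving the linear system:
  x*      = (-1.2123, -1.2626, 1.8938)
  lambda* = (3.6918, -0.9589)
  f(x*)   = 12.9515

x* = (-1.2123, -1.2626, 1.8938), lambda* = (3.6918, -0.9589)


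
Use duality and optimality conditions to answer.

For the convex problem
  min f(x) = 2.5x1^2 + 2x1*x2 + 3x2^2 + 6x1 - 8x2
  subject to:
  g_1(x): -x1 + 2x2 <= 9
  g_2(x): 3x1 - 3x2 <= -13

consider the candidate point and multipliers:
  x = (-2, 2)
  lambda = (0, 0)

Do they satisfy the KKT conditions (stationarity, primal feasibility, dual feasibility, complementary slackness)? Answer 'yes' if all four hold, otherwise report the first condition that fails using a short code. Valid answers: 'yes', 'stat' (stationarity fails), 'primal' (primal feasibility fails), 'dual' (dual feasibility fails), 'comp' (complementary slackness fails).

Gradient of f: grad f(x) = Q x + c = (0, 0)
Constraint values g_i(x) = a_i^T x - b_i:
  g_1((-2, 2)) = -3
  g_2((-2, 2)) = 1
Stationarity residual: grad f(x) + sum_i lambda_i a_i = (0, 0)
  -> stationarity OK
Primal feasibility (all g_i <= 0): FAILS
Dual feasibility (all lambda_i >= 0): OK
Complementary slackness (lambda_i * g_i(x) = 0 for all i): OK

Verdict: the first failing condition is primal_feasibility -> primal.

primal


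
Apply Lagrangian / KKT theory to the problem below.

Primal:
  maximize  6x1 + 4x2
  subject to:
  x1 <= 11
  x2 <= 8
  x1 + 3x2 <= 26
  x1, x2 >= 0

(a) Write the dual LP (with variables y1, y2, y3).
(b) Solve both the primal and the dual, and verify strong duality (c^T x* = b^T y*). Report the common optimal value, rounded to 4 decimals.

The standard primal-dual pair for 'max c^T x s.t. A x <= b, x >= 0' is:
  Dual:  min b^T y  s.t.  A^T y >= c,  y >= 0.

So the dual LP is:
  minimize  11y1 + 8y2 + 26y3
  subject to:
    y1 + y3 >= 6
    y2 + 3y3 >= 4
    y1, y2, y3 >= 0

Solving the primal: x* = (11, 5).
  primal value c^T x* = 86.
Solving the dual: y* = (4.6667, 0, 1.3333).
  dual value b^T y* = 86.
Strong duality: c^T x* = b^T y*. Confirmed.

86


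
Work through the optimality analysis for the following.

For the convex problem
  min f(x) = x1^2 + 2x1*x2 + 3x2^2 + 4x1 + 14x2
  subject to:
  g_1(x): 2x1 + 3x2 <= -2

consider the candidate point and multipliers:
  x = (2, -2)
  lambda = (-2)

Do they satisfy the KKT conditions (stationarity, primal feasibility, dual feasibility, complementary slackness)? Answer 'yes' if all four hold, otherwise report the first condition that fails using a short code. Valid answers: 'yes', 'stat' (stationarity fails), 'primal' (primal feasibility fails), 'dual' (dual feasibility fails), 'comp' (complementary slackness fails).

Gradient of f: grad f(x) = Q x + c = (4, 6)
Constraint values g_i(x) = a_i^T x - b_i:
  g_1((2, -2)) = 0
Stationarity residual: grad f(x) + sum_i lambda_i a_i = (0, 0)
  -> stationarity OK
Primal feasibility (all g_i <= 0): OK
Dual feasibility (all lambda_i >= 0): FAILS
Complementary slackness (lambda_i * g_i(x) = 0 for all i): OK

Verdict: the first failing condition is dual_feasibility -> dual.

dual


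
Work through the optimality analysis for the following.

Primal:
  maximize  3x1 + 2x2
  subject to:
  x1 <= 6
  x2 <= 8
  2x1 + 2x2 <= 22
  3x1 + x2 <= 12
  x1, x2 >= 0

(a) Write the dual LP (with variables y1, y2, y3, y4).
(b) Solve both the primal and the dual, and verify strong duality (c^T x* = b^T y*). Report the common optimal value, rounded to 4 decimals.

The standard primal-dual pair for 'max c^T x s.t. A x <= b, x >= 0' is:
  Dual:  min b^T y  s.t.  A^T y >= c,  y >= 0.

So the dual LP is:
  minimize  6y1 + 8y2 + 22y3 + 12y4
  subject to:
    y1 + 2y3 + 3y4 >= 3
    y2 + 2y3 + y4 >= 2
    y1, y2, y3, y4 >= 0

Solving the primal: x* = (1.3333, 8).
  primal value c^T x* = 20.
Solving the dual: y* = (0, 1, 0, 1).
  dual value b^T y* = 20.
Strong duality: c^T x* = b^T y*. Confirmed.

20


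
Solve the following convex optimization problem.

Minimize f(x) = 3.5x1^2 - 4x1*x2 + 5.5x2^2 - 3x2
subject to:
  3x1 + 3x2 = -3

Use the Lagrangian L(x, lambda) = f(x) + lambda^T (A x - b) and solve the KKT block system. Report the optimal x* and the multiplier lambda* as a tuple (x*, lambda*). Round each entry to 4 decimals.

Form the Lagrangian:
  L(x, lambda) = (1/2) x^T Q x + c^T x + lambda^T (A x - b)
Stationarity (grad_x L = 0): Q x + c + A^T lambda = 0.
Primal feasibility: A x = b.

This gives the KKT block system:
  [ Q   A^T ] [ x     ]   [-c ]
  [ A    0  ] [ lambda ] = [ b ]

Solving the linear system:
  x*      = (-0.6923, -0.3077)
  lambda* = (1.2051)
  f(x*)   = 2.2692

x* = (-0.6923, -0.3077), lambda* = (1.2051)


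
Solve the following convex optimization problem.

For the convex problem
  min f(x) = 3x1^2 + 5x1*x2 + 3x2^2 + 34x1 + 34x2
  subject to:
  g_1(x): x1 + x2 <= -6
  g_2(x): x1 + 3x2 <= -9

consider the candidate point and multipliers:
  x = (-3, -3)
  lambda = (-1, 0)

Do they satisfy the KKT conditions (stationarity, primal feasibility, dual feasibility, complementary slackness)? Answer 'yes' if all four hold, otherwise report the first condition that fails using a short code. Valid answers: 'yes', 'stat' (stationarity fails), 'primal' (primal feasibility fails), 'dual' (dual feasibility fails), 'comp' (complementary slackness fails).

Gradient of f: grad f(x) = Q x + c = (1, 1)
Constraint values g_i(x) = a_i^T x - b_i:
  g_1((-3, -3)) = 0
  g_2((-3, -3)) = -3
Stationarity residual: grad f(x) + sum_i lambda_i a_i = (0, 0)
  -> stationarity OK
Primal feasibility (all g_i <= 0): OK
Dual feasibility (all lambda_i >= 0): FAILS
Complementary slackness (lambda_i * g_i(x) = 0 for all i): OK

Verdict: the first failing condition is dual_feasibility -> dual.

dual


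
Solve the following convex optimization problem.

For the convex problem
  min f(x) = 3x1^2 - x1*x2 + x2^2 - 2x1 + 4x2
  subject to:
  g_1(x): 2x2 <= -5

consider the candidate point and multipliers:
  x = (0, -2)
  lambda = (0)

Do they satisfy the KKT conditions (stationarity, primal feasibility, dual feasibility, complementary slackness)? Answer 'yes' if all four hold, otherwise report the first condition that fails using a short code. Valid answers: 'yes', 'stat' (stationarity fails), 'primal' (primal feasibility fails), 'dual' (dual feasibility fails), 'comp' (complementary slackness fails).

Gradient of f: grad f(x) = Q x + c = (0, 0)
Constraint values g_i(x) = a_i^T x - b_i:
  g_1((0, -2)) = 1
Stationarity residual: grad f(x) + sum_i lambda_i a_i = (0, 0)
  -> stationarity OK
Primal feasibility (all g_i <= 0): FAILS
Dual feasibility (all lambda_i >= 0): OK
Complementary slackness (lambda_i * g_i(x) = 0 for all i): OK

Verdict: the first failing condition is primal_feasibility -> primal.

primal


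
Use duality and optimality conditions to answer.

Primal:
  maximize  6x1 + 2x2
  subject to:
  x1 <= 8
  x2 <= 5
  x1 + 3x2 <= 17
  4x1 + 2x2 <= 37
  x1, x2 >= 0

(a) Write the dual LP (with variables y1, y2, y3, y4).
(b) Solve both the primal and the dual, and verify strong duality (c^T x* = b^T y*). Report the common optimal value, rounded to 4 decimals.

The standard primal-dual pair for 'max c^T x s.t. A x <= b, x >= 0' is:
  Dual:  min b^T y  s.t.  A^T y >= c,  y >= 0.

So the dual LP is:
  minimize  8y1 + 5y2 + 17y3 + 37y4
  subject to:
    y1 + y3 + 4y4 >= 6
    y2 + 3y3 + 2y4 >= 2
    y1, y2, y3, y4 >= 0

Solving the primal: x* = (8, 2.5).
  primal value c^T x* = 53.
Solving the dual: y* = (2, 0, 0, 1).
  dual value b^T y* = 53.
Strong duality: c^T x* = b^T y*. Confirmed.

53


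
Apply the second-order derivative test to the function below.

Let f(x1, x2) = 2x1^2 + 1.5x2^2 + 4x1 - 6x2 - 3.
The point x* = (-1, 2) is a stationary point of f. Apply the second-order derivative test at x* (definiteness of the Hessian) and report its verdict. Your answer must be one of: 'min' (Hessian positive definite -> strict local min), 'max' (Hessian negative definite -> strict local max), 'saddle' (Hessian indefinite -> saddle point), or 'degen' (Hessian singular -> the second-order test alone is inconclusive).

Compute the Hessian H = grad^2 f:
  H = [[4, 0], [0, 3]]
Verify stationarity: grad f(x*) = H x* + g = (0, 0).
Eigenvalues of H: 3, 4.
Both eigenvalues > 0, so H is positive definite -> x* is a strict local min.

min


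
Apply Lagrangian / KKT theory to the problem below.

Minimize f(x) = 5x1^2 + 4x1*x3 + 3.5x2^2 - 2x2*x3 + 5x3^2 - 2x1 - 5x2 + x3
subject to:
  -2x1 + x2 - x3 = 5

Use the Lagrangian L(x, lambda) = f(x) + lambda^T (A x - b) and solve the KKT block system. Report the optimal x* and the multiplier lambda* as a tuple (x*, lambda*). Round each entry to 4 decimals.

Form the Lagrangian:
  L(x, lambda) = (1/2) x^T Q x + c^T x + lambda^T (A x - b)
Stationarity (grad_x L = 0): Q x + c + A^T lambda = 0.
Primal feasibility: A x = b.

This gives the KKT block system:
  [ Q   A^T ] [ x     ]   [-c ]
  [ A    0  ] [ lambda ] = [ b ]

Solving the linear system:
  x*      = (-1.5436, 1.9597, 0.047)
  lambda* = (-8.6242)
  f(x*)   = 18.2282

x* = (-1.5436, 1.9597, 0.047), lambda* = (-8.6242)


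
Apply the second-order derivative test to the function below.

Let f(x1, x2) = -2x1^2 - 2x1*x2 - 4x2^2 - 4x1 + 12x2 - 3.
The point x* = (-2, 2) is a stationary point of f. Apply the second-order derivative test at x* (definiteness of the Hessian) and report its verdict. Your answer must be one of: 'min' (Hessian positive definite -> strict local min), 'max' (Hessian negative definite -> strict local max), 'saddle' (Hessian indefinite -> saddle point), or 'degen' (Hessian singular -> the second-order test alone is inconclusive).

Compute the Hessian H = grad^2 f:
  H = [[-4, -2], [-2, -8]]
Verify stationarity: grad f(x*) = H x* + g = (0, 0).
Eigenvalues of H: -8.8284, -3.1716.
Both eigenvalues < 0, so H is negative definite -> x* is a strict local max.

max


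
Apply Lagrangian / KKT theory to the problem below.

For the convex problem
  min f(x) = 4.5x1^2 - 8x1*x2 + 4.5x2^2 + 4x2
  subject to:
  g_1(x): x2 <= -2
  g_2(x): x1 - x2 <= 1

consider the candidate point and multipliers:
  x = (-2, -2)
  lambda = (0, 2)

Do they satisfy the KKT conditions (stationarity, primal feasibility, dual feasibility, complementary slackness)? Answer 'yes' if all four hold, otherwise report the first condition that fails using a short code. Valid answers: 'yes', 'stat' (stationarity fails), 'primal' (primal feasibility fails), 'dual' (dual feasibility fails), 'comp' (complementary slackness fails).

Gradient of f: grad f(x) = Q x + c = (-2, 2)
Constraint values g_i(x) = a_i^T x - b_i:
  g_1((-2, -2)) = 0
  g_2((-2, -2)) = -1
Stationarity residual: grad f(x) + sum_i lambda_i a_i = (0, 0)
  -> stationarity OK
Primal feasibility (all g_i <= 0): OK
Dual feasibility (all lambda_i >= 0): OK
Complementary slackness (lambda_i * g_i(x) = 0 for all i): FAILS

Verdict: the first failing condition is complementary_slackness -> comp.

comp


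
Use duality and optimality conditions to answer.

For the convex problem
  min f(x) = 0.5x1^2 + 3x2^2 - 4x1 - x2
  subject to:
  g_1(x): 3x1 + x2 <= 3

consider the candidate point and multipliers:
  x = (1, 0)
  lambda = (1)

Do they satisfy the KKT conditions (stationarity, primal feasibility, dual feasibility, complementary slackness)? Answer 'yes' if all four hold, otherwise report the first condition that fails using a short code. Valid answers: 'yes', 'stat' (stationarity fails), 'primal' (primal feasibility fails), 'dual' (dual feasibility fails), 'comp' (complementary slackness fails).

Gradient of f: grad f(x) = Q x + c = (-3, -1)
Constraint values g_i(x) = a_i^T x - b_i:
  g_1((1, 0)) = 0
Stationarity residual: grad f(x) + sum_i lambda_i a_i = (0, 0)
  -> stationarity OK
Primal feasibility (all g_i <= 0): OK
Dual feasibility (all lambda_i >= 0): OK
Complementary slackness (lambda_i * g_i(x) = 0 for all i): OK

Verdict: yes, KKT holds.

yes


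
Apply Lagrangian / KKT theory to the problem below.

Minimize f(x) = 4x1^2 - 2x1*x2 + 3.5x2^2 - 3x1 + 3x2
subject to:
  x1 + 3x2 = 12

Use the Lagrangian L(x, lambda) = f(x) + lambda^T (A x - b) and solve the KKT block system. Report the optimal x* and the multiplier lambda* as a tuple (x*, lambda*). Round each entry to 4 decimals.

Form the Lagrangian:
  L(x, lambda) = (1/2) x^T Q x + c^T x + lambda^T (A x - b)
Stationarity (grad_x L = 0): Q x + c + A^T lambda = 0.
Primal feasibility: A x = b.

This gives the KKT block system:
  [ Q   A^T ] [ x     ]   [-c ]
  [ A    0  ] [ lambda ] = [ b ]

Solving the linear system:
  x*      = (2.1099, 3.2967)
  lambda* = (-7.2857)
  f(x*)   = 45.4945

x* = (2.1099, 3.2967), lambda* = (-7.2857)


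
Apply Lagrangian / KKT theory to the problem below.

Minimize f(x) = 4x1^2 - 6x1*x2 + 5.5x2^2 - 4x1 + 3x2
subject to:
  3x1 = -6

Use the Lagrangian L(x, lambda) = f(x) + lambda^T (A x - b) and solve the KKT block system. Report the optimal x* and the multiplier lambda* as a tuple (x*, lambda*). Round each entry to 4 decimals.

Form the Lagrangian:
  L(x, lambda) = (1/2) x^T Q x + c^T x + lambda^T (A x - b)
Stationarity (grad_x L = 0): Q x + c + A^T lambda = 0.
Primal feasibility: A x = b.

This gives the KKT block system:
  [ Q   A^T ] [ x     ]   [-c ]
  [ A    0  ] [ lambda ] = [ b ]

Solving the linear system:
  x*      = (-2, -1.3636)
  lambda* = (3.9394)
  f(x*)   = 13.7727

x* = (-2, -1.3636), lambda* = (3.9394)


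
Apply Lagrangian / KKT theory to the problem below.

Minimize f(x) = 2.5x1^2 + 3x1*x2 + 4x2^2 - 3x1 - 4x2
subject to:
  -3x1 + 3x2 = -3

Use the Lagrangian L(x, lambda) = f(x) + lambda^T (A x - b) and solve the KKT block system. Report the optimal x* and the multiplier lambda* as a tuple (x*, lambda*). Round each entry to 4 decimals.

Form the Lagrangian:
  L(x, lambda) = (1/2) x^T Q x + c^T x + lambda^T (A x - b)
Stationarity (grad_x L = 0): Q x + c + A^T lambda = 0.
Primal feasibility: A x = b.

This gives the KKT block system:
  [ Q   A^T ] [ x     ]   [-c ]
  [ A    0  ] [ lambda ] = [ b ]

Solving the linear system:
  x*      = (0.9474, -0.0526)
  lambda* = (0.5263)
  f(x*)   = -0.5263

x* = (0.9474, -0.0526), lambda* = (0.5263)


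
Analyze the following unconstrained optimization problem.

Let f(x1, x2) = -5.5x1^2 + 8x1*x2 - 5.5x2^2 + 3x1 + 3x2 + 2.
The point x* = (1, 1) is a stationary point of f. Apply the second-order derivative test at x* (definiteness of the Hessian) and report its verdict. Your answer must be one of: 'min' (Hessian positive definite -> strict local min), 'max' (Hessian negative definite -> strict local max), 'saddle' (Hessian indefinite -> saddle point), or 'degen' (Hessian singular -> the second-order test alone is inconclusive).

Compute the Hessian H = grad^2 f:
  H = [[-11, 8], [8, -11]]
Verify stationarity: grad f(x*) = H x* + g = (0, 0).
Eigenvalues of H: -19, -3.
Both eigenvalues < 0, so H is negative definite -> x* is a strict local max.

max


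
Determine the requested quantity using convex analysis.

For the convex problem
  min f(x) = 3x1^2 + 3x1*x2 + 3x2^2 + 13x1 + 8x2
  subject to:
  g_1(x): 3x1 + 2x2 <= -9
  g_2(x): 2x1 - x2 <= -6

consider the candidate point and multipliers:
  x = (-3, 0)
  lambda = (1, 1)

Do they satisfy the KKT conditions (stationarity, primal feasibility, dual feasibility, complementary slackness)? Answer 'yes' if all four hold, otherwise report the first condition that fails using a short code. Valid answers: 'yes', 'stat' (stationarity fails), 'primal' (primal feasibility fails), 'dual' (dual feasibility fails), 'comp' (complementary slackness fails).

Gradient of f: grad f(x) = Q x + c = (-5, -1)
Constraint values g_i(x) = a_i^T x - b_i:
  g_1((-3, 0)) = 0
  g_2((-3, 0)) = 0
Stationarity residual: grad f(x) + sum_i lambda_i a_i = (0, 0)
  -> stationarity OK
Primal feasibility (all g_i <= 0): OK
Dual feasibility (all lambda_i >= 0): OK
Complementary slackness (lambda_i * g_i(x) = 0 for all i): OK

Verdict: yes, KKT holds.

yes


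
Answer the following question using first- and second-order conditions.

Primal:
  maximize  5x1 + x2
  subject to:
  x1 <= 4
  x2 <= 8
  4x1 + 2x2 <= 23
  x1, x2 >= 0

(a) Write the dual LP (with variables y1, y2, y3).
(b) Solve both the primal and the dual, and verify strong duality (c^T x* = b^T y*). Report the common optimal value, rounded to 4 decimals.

The standard primal-dual pair for 'max c^T x s.t. A x <= b, x >= 0' is:
  Dual:  min b^T y  s.t.  A^T y >= c,  y >= 0.

So the dual LP is:
  minimize  4y1 + 8y2 + 23y3
  subject to:
    y1 + 4y3 >= 5
    y2 + 2y3 >= 1
    y1, y2, y3 >= 0

Solving the primal: x* = (4, 3.5).
  primal value c^T x* = 23.5.
Solving the dual: y* = (3, 0, 0.5).
  dual value b^T y* = 23.5.
Strong duality: c^T x* = b^T y*. Confirmed.

23.5


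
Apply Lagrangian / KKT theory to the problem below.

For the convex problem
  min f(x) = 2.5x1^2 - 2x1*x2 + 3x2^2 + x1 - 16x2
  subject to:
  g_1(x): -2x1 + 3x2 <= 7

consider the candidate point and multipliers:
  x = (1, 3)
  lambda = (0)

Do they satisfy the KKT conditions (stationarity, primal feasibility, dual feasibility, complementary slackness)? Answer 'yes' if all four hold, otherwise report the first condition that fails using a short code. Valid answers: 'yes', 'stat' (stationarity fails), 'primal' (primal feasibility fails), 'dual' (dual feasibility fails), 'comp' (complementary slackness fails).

Gradient of f: grad f(x) = Q x + c = (0, 0)
Constraint values g_i(x) = a_i^T x - b_i:
  g_1((1, 3)) = 0
Stationarity residual: grad f(x) + sum_i lambda_i a_i = (0, 0)
  -> stationarity OK
Primal feasibility (all g_i <= 0): OK
Dual feasibility (all lambda_i >= 0): OK
Complementary slackness (lambda_i * g_i(x) = 0 for all i): OK

Verdict: yes, KKT holds.

yes


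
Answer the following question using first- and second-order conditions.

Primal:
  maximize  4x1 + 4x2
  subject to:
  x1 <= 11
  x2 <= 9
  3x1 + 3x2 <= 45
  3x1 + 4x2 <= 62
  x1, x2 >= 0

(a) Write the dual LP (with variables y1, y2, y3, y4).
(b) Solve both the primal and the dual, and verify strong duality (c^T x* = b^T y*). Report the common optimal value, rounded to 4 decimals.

The standard primal-dual pair for 'max c^T x s.t. A x <= b, x >= 0' is:
  Dual:  min b^T y  s.t.  A^T y >= c,  y >= 0.

So the dual LP is:
  minimize  11y1 + 9y2 + 45y3 + 62y4
  subject to:
    y1 + 3y3 + 3y4 >= 4
    y2 + 3y3 + 4y4 >= 4
    y1, y2, y3, y4 >= 0

Solving the primal: x* = (11, 4).
  primal value c^T x* = 60.
Solving the dual: y* = (0, 0, 1.3333, 0).
  dual value b^T y* = 60.
Strong duality: c^T x* = b^T y*. Confirmed.

60


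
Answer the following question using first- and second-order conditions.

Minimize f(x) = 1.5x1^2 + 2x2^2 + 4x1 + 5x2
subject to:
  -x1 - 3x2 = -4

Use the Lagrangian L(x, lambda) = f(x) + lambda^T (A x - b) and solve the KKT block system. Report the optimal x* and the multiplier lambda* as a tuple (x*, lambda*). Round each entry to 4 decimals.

Form the Lagrangian:
  L(x, lambda) = (1/2) x^T Q x + c^T x + lambda^T (A x - b)
Stationarity (grad_x L = 0): Q x + c + A^T lambda = 0.
Primal feasibility: A x = b.

This gives the KKT block system:
  [ Q   A^T ] [ x     ]   [-c ]
  [ A    0  ] [ lambda ] = [ b ]

Solving the linear system:
  x*      = (-0.1613, 1.3871)
  lambda* = (3.5161)
  f(x*)   = 10.1774

x* = (-0.1613, 1.3871), lambda* = (3.5161)


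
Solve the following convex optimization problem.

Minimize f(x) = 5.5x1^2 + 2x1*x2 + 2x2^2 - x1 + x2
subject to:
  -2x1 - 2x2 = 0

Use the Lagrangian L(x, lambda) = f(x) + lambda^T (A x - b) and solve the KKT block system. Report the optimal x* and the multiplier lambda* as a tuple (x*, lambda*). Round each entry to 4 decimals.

Form the Lagrangian:
  L(x, lambda) = (1/2) x^T Q x + c^T x + lambda^T (A x - b)
Stationarity (grad_x L = 0): Q x + c + A^T lambda = 0.
Primal feasibility: A x = b.

This gives the KKT block system:
  [ Q   A^T ] [ x     ]   [-c ]
  [ A    0  ] [ lambda ] = [ b ]

Solving the linear system:
  x*      = (0.1818, -0.1818)
  lambda* = (0.3182)
  f(x*)   = -0.1818

x* = (0.1818, -0.1818), lambda* = (0.3182)


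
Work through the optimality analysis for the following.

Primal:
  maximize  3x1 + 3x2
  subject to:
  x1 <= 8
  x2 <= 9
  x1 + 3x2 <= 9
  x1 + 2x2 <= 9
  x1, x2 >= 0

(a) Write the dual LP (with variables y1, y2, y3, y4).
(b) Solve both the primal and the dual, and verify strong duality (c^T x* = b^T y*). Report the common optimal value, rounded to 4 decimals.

The standard primal-dual pair for 'max c^T x s.t. A x <= b, x >= 0' is:
  Dual:  min b^T y  s.t.  A^T y >= c,  y >= 0.

So the dual LP is:
  minimize  8y1 + 9y2 + 9y3 + 9y4
  subject to:
    y1 + y3 + y4 >= 3
    y2 + 3y3 + 2y4 >= 3
    y1, y2, y3, y4 >= 0

Solving the primal: x* = (8, 0.3333).
  primal value c^T x* = 25.
Solving the dual: y* = (2, 0, 1, 0).
  dual value b^T y* = 25.
Strong duality: c^T x* = b^T y*. Confirmed.

25


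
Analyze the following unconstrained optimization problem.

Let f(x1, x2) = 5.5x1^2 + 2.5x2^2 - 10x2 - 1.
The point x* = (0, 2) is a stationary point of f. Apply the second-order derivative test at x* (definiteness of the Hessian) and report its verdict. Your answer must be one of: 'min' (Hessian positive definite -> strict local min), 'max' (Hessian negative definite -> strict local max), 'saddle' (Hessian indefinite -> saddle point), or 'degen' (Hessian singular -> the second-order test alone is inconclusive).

Compute the Hessian H = grad^2 f:
  H = [[11, 0], [0, 5]]
Verify stationarity: grad f(x*) = H x* + g = (0, 0).
Eigenvalues of H: 5, 11.
Both eigenvalues > 0, so H is positive definite -> x* is a strict local min.

min


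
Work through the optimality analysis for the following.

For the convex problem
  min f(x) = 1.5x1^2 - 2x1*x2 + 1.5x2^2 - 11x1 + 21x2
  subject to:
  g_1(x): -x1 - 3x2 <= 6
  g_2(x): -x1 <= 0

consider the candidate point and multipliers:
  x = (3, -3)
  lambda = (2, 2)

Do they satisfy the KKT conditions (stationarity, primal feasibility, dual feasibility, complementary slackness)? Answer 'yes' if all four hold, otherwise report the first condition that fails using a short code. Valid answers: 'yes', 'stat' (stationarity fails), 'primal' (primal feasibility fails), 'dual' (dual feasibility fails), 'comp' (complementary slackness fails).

Gradient of f: grad f(x) = Q x + c = (4, 6)
Constraint values g_i(x) = a_i^T x - b_i:
  g_1((3, -3)) = 0
  g_2((3, -3)) = -3
Stationarity residual: grad f(x) + sum_i lambda_i a_i = (0, 0)
  -> stationarity OK
Primal feasibility (all g_i <= 0): OK
Dual feasibility (all lambda_i >= 0): OK
Complementary slackness (lambda_i * g_i(x) = 0 for all i): FAILS

Verdict: the first failing condition is complementary_slackness -> comp.

comp


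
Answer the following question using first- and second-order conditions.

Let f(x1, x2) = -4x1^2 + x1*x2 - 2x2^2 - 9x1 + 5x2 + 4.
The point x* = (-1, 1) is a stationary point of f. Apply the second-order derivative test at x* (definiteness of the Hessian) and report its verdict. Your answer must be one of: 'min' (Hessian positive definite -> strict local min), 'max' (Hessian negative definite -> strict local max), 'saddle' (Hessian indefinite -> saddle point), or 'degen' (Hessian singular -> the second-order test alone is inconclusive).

Compute the Hessian H = grad^2 f:
  H = [[-8, 1], [1, -4]]
Verify stationarity: grad f(x*) = H x* + g = (0, 0).
Eigenvalues of H: -8.2361, -3.7639.
Both eigenvalues < 0, so H is negative definite -> x* is a strict local max.

max


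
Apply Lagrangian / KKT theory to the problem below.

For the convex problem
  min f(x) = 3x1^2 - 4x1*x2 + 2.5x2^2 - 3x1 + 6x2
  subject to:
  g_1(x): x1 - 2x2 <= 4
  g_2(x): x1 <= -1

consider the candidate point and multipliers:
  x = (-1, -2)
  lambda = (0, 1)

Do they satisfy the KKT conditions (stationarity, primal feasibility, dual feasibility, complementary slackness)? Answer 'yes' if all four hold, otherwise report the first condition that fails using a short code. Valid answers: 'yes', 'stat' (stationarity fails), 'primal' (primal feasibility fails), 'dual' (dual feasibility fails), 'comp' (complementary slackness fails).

Gradient of f: grad f(x) = Q x + c = (-1, 0)
Constraint values g_i(x) = a_i^T x - b_i:
  g_1((-1, -2)) = -1
  g_2((-1, -2)) = 0
Stationarity residual: grad f(x) + sum_i lambda_i a_i = (0, 0)
  -> stationarity OK
Primal feasibility (all g_i <= 0): OK
Dual feasibility (all lambda_i >= 0): OK
Complementary slackness (lambda_i * g_i(x) = 0 for all i): OK

Verdict: yes, KKT holds.

yes


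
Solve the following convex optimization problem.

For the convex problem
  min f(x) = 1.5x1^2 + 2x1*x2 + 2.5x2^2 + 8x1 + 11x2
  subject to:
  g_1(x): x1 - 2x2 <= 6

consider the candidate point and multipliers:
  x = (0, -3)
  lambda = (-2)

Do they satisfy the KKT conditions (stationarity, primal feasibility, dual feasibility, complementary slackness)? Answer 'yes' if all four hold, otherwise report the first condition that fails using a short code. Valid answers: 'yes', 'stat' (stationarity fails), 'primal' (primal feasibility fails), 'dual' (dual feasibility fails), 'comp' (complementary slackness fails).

Gradient of f: grad f(x) = Q x + c = (2, -4)
Constraint values g_i(x) = a_i^T x - b_i:
  g_1((0, -3)) = 0
Stationarity residual: grad f(x) + sum_i lambda_i a_i = (0, 0)
  -> stationarity OK
Primal feasibility (all g_i <= 0): OK
Dual feasibility (all lambda_i >= 0): FAILS
Complementary slackness (lambda_i * g_i(x) = 0 for all i): OK

Verdict: the first failing condition is dual_feasibility -> dual.

dual


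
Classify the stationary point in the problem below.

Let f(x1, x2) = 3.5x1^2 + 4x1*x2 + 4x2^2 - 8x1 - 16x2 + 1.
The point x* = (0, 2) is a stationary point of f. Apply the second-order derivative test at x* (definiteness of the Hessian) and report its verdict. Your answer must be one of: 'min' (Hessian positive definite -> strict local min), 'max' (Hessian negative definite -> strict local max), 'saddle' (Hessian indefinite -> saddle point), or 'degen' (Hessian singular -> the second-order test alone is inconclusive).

Compute the Hessian H = grad^2 f:
  H = [[7, 4], [4, 8]]
Verify stationarity: grad f(x*) = H x* + g = (0, 0).
Eigenvalues of H: 3.4689, 11.5311.
Both eigenvalues > 0, so H is positive definite -> x* is a strict local min.

min


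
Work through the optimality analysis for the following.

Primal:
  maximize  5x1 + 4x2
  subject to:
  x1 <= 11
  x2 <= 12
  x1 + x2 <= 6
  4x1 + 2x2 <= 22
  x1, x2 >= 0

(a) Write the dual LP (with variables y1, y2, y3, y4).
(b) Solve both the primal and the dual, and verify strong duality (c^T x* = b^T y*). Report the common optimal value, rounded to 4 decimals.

The standard primal-dual pair for 'max c^T x s.t. A x <= b, x >= 0' is:
  Dual:  min b^T y  s.t.  A^T y >= c,  y >= 0.

So the dual LP is:
  minimize  11y1 + 12y2 + 6y3 + 22y4
  subject to:
    y1 + y3 + 4y4 >= 5
    y2 + y3 + 2y4 >= 4
    y1, y2, y3, y4 >= 0

Solving the primal: x* = (5, 1).
  primal value c^T x* = 29.
Solving the dual: y* = (0, 0, 3, 0.5).
  dual value b^T y* = 29.
Strong duality: c^T x* = b^T y*. Confirmed.

29


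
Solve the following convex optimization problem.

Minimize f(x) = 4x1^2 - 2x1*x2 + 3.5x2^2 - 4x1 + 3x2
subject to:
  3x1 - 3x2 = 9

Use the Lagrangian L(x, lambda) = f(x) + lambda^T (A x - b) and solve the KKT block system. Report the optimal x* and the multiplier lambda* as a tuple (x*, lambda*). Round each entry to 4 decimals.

Form the Lagrangian:
  L(x, lambda) = (1/2) x^T Q x + c^T x + lambda^T (A x - b)
Stationarity (grad_x L = 0): Q x + c + A^T lambda = 0.
Primal feasibility: A x = b.

This gives the KKT block system:
  [ Q   A^T ] [ x     ]   [-c ]
  [ A    0  ] [ lambda ] = [ b ]

Solving the linear system:
  x*      = (1.4545, -1.5455)
  lambda* = (-3.5758)
  f(x*)   = 10.8636

x* = (1.4545, -1.5455), lambda* = (-3.5758)


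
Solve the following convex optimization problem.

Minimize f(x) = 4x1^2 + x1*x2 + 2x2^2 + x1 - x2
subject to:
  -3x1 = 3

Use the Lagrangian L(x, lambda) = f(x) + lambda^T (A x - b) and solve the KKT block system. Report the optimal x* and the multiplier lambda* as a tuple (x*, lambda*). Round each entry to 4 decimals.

Form the Lagrangian:
  L(x, lambda) = (1/2) x^T Q x + c^T x + lambda^T (A x - b)
Stationarity (grad_x L = 0): Q x + c + A^T lambda = 0.
Primal feasibility: A x = b.

This gives the KKT block system:
  [ Q   A^T ] [ x     ]   [-c ]
  [ A    0  ] [ lambda ] = [ b ]

Solving the linear system:
  x*      = (-1, 0.5)
  lambda* = (-2.1667)
  f(x*)   = 2.5

x* = (-1, 0.5), lambda* = (-2.1667)


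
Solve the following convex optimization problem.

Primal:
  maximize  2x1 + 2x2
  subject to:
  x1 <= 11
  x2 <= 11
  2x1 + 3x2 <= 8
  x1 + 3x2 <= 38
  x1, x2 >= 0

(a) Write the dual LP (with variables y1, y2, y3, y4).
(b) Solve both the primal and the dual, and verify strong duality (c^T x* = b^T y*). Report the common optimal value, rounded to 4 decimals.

The standard primal-dual pair for 'max c^T x s.t. A x <= b, x >= 0' is:
  Dual:  min b^T y  s.t.  A^T y >= c,  y >= 0.

So the dual LP is:
  minimize  11y1 + 11y2 + 8y3 + 38y4
  subject to:
    y1 + 2y3 + y4 >= 2
    y2 + 3y3 + 3y4 >= 2
    y1, y2, y3, y4 >= 0

Solving the primal: x* = (4, 0).
  primal value c^T x* = 8.
Solving the dual: y* = (0, 0, 1, 0).
  dual value b^T y* = 8.
Strong duality: c^T x* = b^T y*. Confirmed.

8


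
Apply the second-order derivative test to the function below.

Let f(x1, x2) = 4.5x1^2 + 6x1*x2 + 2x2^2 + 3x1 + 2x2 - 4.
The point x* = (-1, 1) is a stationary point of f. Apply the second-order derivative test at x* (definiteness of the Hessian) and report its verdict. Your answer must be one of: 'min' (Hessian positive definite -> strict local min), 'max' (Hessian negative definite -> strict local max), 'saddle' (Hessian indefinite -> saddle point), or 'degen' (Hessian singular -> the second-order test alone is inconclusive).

Compute the Hessian H = grad^2 f:
  H = [[9, 6], [6, 4]]
Verify stationarity: grad f(x*) = H x* + g = (0, 0).
Eigenvalues of H: 0, 13.
H has a zero eigenvalue (singular; positive semidefinite but not definite), so H is neither positive definite, negative definite, nor indefinite. The second-order test alone is inconclusive -> degen.
(Indeed, f is constant along the null direction of H through x*, so x* is not a strict local extremum.)

degen


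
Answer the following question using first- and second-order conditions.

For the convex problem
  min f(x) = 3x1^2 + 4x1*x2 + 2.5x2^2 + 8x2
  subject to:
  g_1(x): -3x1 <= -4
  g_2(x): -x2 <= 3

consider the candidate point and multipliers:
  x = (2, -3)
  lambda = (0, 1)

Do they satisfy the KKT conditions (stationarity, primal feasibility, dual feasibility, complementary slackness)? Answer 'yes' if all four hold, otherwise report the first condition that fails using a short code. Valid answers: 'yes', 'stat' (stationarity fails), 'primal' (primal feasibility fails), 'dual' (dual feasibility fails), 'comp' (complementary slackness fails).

Gradient of f: grad f(x) = Q x + c = (0, 1)
Constraint values g_i(x) = a_i^T x - b_i:
  g_1((2, -3)) = -2
  g_2((2, -3)) = 0
Stationarity residual: grad f(x) + sum_i lambda_i a_i = (0, 0)
  -> stationarity OK
Primal feasibility (all g_i <= 0): OK
Dual feasibility (all lambda_i >= 0): OK
Complementary slackness (lambda_i * g_i(x) = 0 for all i): OK

Verdict: yes, KKT holds.

yes
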